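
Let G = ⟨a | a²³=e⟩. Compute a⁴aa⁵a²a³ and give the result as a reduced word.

Multiply left to right, reducing at each step:
  (a⁴) · a = a⁵
  (a⁵) · a⁵ = a¹⁰
  (a¹⁰) · a² = a¹²
  (a¹²) · a³ = a¹⁵

Answer: a¹⁵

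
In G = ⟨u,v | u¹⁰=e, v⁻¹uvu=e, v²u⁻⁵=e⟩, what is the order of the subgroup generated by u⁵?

|⟨u⁵⟩| equals the order of u⁵. Compute successive powers until reaching e:
  (u⁵)¹ = u⁵, (u⁵)² = e.
The smallest positive k with (u⁵)ᵏ = e is 2, so |⟨u⁵⟩| = 2.

Answer: 2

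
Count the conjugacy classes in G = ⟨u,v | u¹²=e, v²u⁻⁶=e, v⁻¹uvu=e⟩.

The conjugacy classes (representative and size) are:
  [e] (size 1), [u¹¹] (size 2), [u²] (size 2), [u⁹] (size 2), [u⁴] (size 2), [u⁵] (size 2), [u⁶] (size 1), [u²v] (size 6), [uv] (size 6).
Class equation: 1 + 2 + 2 + 2 + 2 + 2 + 1 + 6 + 6 = 24 = |G|. So G has 9 conjugacy classes.

Answer: 9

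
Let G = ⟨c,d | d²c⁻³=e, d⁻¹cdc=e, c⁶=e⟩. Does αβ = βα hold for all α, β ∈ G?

c·d = cd but d·c = c²d⁻¹, so c·d ≠ d·c and G is not abelian.

Answer: No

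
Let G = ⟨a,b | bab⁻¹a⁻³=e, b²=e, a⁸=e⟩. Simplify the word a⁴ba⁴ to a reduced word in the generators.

Multiply left to right, reducing at each step:
  (a⁴) · b = a⁴b
  (a⁴b) · a⁴ = b

Answer: b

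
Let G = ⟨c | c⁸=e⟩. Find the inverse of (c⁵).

The order of (c⁵) is 8 (smallest k with (c⁵)ᵏ = e), so (c⁵)⁻¹ = (c⁵)⁷ = c³.
Check: (c⁵) · (c³) → (c⁵) · c³ = e, giving e as required.

Answer: c³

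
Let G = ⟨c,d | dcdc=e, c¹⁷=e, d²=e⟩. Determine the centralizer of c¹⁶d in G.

⟨c¹⁶d⟩ ⊆ C_G(c¹⁶d) since powers of c¹⁶d commute with c¹⁶d; so |C_G(c¹⁶d)| ≥ |⟨c¹⁶d⟩| = 2.
By orbit–stabilizer, |C_G(c¹⁶d)| = |G| / |conj. class of c¹⁶d| = 34 / 17 = 2.
The 2 elements commuting with c¹⁶d are {e, c¹⁶d}.

Answer: {e, c¹⁶d}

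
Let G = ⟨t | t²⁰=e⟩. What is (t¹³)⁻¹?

The order of (t¹³) is 20 (smallest k with (t¹³)ᵏ = e), so (t¹³)⁻¹ = (t¹³)¹⁹ = t⁷.
Check: (t¹³) · (t⁷) → (t¹³) · t⁷ = e, giving e as required.

Answer: t⁷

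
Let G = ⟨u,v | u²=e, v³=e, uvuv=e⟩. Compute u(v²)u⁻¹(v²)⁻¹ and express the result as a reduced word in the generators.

[u, (v²)] = u·(v²)·u⁻¹·(v²)⁻¹.
  u · (v²) = uv²
  (uv²) · u = v
  v · v = v²

Answer: v²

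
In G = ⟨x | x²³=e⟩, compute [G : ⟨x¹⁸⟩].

First find ord(x¹⁸) by computing successive powers:
  (x¹⁸)¹ = x¹⁸, (x¹⁸)² = x¹³, (x¹⁸)³ = x⁸, (x¹⁸)⁴ = x³, (x¹⁸)⁵ = x²¹, (x¹⁸)⁶ = x¹⁶, (x¹⁸)⁷ = x¹¹, (x¹⁸)⁸ = x⁶, (x¹⁸)⁹ = x, (x¹⁸)¹⁰ = x¹⁹, (x¹⁸)¹¹ = x¹⁴, (x¹⁸)¹² = x⁹, (x¹⁸)¹³ = x⁴, (x¹⁸)¹⁴ = x²², (x¹⁸)¹⁵ = x¹⁷, (x¹⁸)¹⁶ = x¹², (x¹⁸)¹⁷ = x⁷, (x¹⁸)¹⁸ = x², (x¹⁸)¹⁹ = x²⁰, (x¹⁸)²⁰ = x¹⁵, (x¹⁸)²¹ = x¹⁰, (x¹⁸)²² = x⁵, (x¹⁸)²³ = e.
So |⟨x¹⁸⟩| = ord(x¹⁸) = 23. With |G| = 23, by Lagrange [G : ⟨x¹⁸⟩] = 23/23 = 1.

Answer: 1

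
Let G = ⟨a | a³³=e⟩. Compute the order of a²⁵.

Compute successive powers until reaching e:
  (a²⁵)¹ = a²⁵, (a²⁵)² = a¹⁷, (a²⁵)³ = a⁹, (a²⁵)⁴ = a, (a²⁵)⁵ = a²⁶, (a²⁵)⁶ = a¹⁸, (a²⁵)⁷ = a¹⁰, (a²⁵)⁸ = a², (a²⁵)⁹ = a²⁷, (a²⁵)¹⁰ = a¹⁹, (a²⁵)¹¹ = a¹¹, (a²⁵)¹² = a³, (a²⁵)¹³ = a²⁸, (a²⁵)¹⁴ = a²⁰, (a²⁵)¹⁵ = a¹², (a²⁵)¹⁶ = a⁴, (a²⁵)¹⁷ = a²⁹, (a²⁵)¹⁸ = a²¹, (a²⁵)¹⁹ = a¹³, (a²⁵)²⁰ = a⁵, (a²⁵)²¹ = a³⁰, (a²⁵)²² = a²², (a²⁵)²³ = a¹⁴, (a²⁵)²⁴ = a⁶, (a²⁵)²⁵ = a³¹, (a²⁵)²⁶ = a²³, (a²⁵)²⁷ = a¹⁵, (a²⁵)²⁸ = a⁷, (a²⁵)²⁹ = a³², (a²⁵)³⁰ = a²⁴, (a²⁵)³¹ = a¹⁶, (a²⁵)³² = a⁸, (a²⁵)³³ = e.
The smallest positive k with (a²⁵)ᵏ = e is 33.

Answer: 33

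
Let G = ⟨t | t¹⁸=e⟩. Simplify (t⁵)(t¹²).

Compute (t⁵) · (t¹²) by multiplying left to right and reducing via the relations at each step:
  (t⁵) · t¹² = t¹⁷

Answer: t¹⁷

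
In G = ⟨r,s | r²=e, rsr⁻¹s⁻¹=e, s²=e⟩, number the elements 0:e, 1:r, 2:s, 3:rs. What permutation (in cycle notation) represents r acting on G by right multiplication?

(0 1)(2 3)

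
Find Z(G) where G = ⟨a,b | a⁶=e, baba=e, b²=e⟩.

An element z ∈ Z(G) iff z commutes with every generator.
For example a³ is central: (a³)·a = a⁴ = a·(a³); (a³)·b = a³b = b·(a³).
Whereas a ∉ Z(G) since a·b = ab ≠ a⁵b = b·a.
Checking each of the 12 elements this way gives Z(G) = {e, a³}, of order 2.

Answer: {e, a³}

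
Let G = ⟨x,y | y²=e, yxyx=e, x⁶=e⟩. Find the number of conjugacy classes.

The conjugacy classes (representative and size) are:
  [e] (size 1), [x⁵] (size 2), [x⁴] (size 2), [x³] (size 1), [y] (size 3), [x³y] (size 3).
Class equation: 1 + 2 + 2 + 1 + 3 + 3 = 12 = |G|. So G has 6 conjugacy classes.

Answer: 6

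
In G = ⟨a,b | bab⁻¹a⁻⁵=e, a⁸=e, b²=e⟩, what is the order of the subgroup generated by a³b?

|⟨a³b⟩| equals the order of a³b. Compute successive powers until reaching e:
  (a³b)¹ = a³b, (a³b)² = a², (a³b)³ = a⁵b, (a³b)⁴ = a⁴, (a³b)⁵ = a⁷b, (a³b)⁶ = a⁶, (a³b)⁷ = ab, (a³b)⁸ = e.
The smallest positive k with (a³b)ᵏ = e is 8, so |⟨a³b⟩| = 8.

Answer: 8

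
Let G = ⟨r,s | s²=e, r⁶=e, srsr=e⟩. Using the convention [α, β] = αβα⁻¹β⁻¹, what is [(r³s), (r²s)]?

[(r³s), (r²s)] = (r³s)·(r²s)·(r³s)⁻¹·(r²s)⁻¹.
  (r³s) · (r²s) = r
  r · (r³s) = r⁴s
  (r⁴s) · (r²s) = r²

Answer: r²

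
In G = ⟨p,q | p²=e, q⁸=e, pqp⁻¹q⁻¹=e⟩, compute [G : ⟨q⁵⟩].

First find ord(q⁵) by computing successive powers:
  (q⁵)¹ = q⁵, (q⁵)² = q², (q⁵)³ = q⁷, (q⁵)⁴ = q⁴, (q⁵)⁵ = q, (q⁵)⁶ = q⁶, (q⁵)⁷ = q³, (q⁵)⁸ = e.
So |⟨q⁵⟩| = ord(q⁵) = 8. With |G| = 16, by Lagrange [G : ⟨q⁵⟩] = 16/8 = 2.

Answer: 2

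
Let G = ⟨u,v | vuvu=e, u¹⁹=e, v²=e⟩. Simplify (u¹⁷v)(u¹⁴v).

Compute (u¹⁷v) · (u¹⁴v) by multiplying left to right and reducing via the relations at each step:
  (u¹⁷v) · u¹⁴ = u³v
  (u³v) · v = u³

Answer: u³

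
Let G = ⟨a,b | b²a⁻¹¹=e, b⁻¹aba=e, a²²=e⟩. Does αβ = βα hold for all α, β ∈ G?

a·b = ab but b·a = a¹⁰b⁻¹, so a·b ≠ b·a and G is not abelian.

Answer: No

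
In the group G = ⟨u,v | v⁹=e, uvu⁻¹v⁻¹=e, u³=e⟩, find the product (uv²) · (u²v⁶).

Compute (uv²) · (u²v⁶) by multiplying left to right and reducing via the relations at each step:
  (uv²) · u² = v²
  (v²) · v⁶ = v⁸

Answer: v⁸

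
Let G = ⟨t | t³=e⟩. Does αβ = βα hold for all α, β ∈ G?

G has a single generator, so G is cyclic and hence abelian.

Answer: Yes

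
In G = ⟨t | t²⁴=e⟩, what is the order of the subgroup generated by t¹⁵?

|⟨t¹⁵⟩| equals the order of t¹⁵. Compute successive powers until reaching e:
  (t¹⁵)¹ = t¹⁵, (t¹⁵)² = t⁶, (t¹⁵)³ = t²¹, (t¹⁵)⁴ = t¹², (t¹⁵)⁵ = t³, (t¹⁵)⁶ = t¹⁸, (t¹⁵)⁷ = t⁹, (t¹⁵)⁸ = e.
The smallest positive k with (t¹⁵)ᵏ = e is 8, so |⟨t¹⁵⟩| = 8.

Answer: 8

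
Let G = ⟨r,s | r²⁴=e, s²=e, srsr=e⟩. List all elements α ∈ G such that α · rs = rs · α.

⟨rs⟩ ⊆ C_G(rs) since powers of rs commute with rs; so |C_G(rs)| ≥ |⟨rs⟩| = 2.
By orbit–stabilizer, |C_G(rs)| = |G| / |conj. class of rs| = 48 / 12 = 4.
The 4 elements commuting with rs are {e, r¹², rs, r¹³s}.

Answer: {e, r¹², rs, r¹³s}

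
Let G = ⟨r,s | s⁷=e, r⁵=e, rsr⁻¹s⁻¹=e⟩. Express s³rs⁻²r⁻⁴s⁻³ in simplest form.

Multiply left to right, reducing at each step:
  (s³) · r = rs³
  (rs³) · s⁻² = rs
  (rs) · r⁻⁴ = r²s
  (r²s) · s⁻³ = r²s⁵

Answer: r²s⁵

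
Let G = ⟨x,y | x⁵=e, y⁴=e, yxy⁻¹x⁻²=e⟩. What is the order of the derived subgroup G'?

G' = [G, G] is generated by all commutators. The generator-pair commutators are: [x, y] = x⁴.
The subgroup they normally generate is {e, x, x², x³, x⁴}, of order 5.
Check: |G/G'| = 20/5 = 4 is the order of the abelianisation.

Answer: 5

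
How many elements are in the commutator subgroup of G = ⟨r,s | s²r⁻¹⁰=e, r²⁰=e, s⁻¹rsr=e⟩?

G' = [G, G] is generated by all commutators. The generator-pair commutators are: [r, s] = r².
The subgroup they normally generate is {e, r², r⁴, r⁶, r⁸, r¹⁰, r¹², r¹⁴, r¹⁶, r¹⁸}, of order 10.
Check: |G/G'| = 40/10 = 4 is the order of the abelianisation.

Answer: 10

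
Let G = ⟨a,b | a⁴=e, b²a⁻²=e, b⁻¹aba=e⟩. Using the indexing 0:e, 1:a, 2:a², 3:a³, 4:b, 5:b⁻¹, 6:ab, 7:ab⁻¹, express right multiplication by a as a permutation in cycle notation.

(0 1 2 3)(4 7 5 6)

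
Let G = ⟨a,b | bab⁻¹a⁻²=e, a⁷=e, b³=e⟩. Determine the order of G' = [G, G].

G' = [G, G] is generated by all commutators. The generator-pair commutators are: [a, b] = a⁶.
The subgroup they normally generate is {e, a, a², a³, a⁴, a⁵, a⁶}, of order 7.
Check: |G/G'| = 21/7 = 3 is the order of the abelianisation.

Answer: 7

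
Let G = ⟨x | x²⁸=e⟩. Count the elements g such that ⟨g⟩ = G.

G is cyclic of order 28. An element generates G iff its order is 28, and a cyclic group of order 28 has exactly φ(28) = 12 such elements.

Answer: 12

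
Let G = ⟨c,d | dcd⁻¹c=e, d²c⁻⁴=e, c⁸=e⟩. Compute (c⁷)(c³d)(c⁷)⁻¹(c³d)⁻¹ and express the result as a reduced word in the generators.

[(c⁷), (c³d)] = (c⁷)·(c³d)·(c⁷)⁻¹·(c³d)⁻¹.
  (c⁷) · (c³d) = c²d
  (c²d) · c = cd
  (cd) · (c³d⁻¹) = c⁶

Answer: c⁶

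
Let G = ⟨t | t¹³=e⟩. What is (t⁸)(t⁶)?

Compute (t⁸) · (t⁶) by multiplying left to right and reducing via the relations at each step:
  (t⁸) · t⁶ = t

Answer: t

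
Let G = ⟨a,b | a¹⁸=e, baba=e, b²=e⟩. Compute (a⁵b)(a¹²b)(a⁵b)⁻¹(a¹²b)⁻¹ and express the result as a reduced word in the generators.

[(a⁵b), (a¹²b)] = (a⁵b)·(a¹²b)·(a⁵b)⁻¹·(a¹²b)⁻¹.
  (a⁵b) · (a¹²b) = a¹¹
  (a¹¹) · (a⁵b) = a¹⁶b
  (a¹⁶b) · (a¹²b) = a⁴

Answer: a⁴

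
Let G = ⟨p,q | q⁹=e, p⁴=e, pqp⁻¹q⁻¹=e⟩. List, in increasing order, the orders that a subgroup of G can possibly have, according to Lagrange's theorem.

|G| = 36 = 2² · 3². By Lagrange's theorem the order of any subgroup divides 36; the divisors of 36 are 1, 2, 3, 4, 6, 9, 12, 18, 36.

Answer: 1, 2, 3, 4, 6, 9, 12, 18, 36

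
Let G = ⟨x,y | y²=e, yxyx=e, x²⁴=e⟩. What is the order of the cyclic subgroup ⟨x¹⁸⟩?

|⟨x¹⁸⟩| equals the order of x¹⁸. Compute successive powers until reaching e:
  (x¹⁸)¹ = x¹⁸, (x¹⁸)² = x¹², (x¹⁸)³ = x⁶, (x¹⁸)⁴ = e.
The smallest positive k with (x¹⁸)ᵏ = e is 4, so |⟨x¹⁸⟩| = 4.

Answer: 4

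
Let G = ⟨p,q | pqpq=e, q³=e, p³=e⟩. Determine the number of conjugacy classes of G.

The conjugacy classes (representative and size) are:
  [e] (size 1), [qp²] (size 4), [q²p] (size 4), [p²q²] (size 3).
Class equation: 1 + 4 + 4 + 3 = 12 = |G|. So G has 4 conjugacy classes.

Answer: 4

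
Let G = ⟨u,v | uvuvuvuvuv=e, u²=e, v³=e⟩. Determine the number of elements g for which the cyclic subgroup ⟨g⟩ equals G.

⟨g⟩ = G would require ord(g) = |G| = 60, but the maximum element order in G is 5 < 60. So G is not cyclic and no single element generates it: the count is 0.

Answer: 0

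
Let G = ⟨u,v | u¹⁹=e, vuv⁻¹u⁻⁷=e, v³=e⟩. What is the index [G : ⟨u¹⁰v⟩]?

First find ord(u¹⁰v) by computing successive powers:
  (u¹⁰v)¹ = u¹⁰v, (u¹⁰v)² = u⁴v², (u¹⁰v)³ = e.
So |⟨u¹⁰v⟩| = ord(u¹⁰v) = 3. With |G| = 57, by Lagrange [G : ⟨u¹⁰v⟩] = 57/3 = 19.

Answer: 19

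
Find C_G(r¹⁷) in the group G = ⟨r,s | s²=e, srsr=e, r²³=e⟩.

⟨r¹⁷⟩ ⊆ C_G(r¹⁷) since powers of r¹⁷ commute with r¹⁷; so |C_G(r¹⁷)| ≥ |⟨r¹⁷⟩| = 23.
By orbit–stabilizer, |C_G(r¹⁷)| = |G| / |conj. class of r¹⁷| = 46 / 2 = 23.
The 23 elements commuting with r¹⁷ are {e, r, r², r³, r⁴, r⁵, r⁶, r⁷, r⁸, r⁹, r¹⁰, r¹¹, r¹², r¹³, r¹⁴, r¹⁵, r¹⁶, r¹⁷, r¹⁸, r¹⁹, r²⁰, r²¹, r²²}.

Answer: {e, r, r², r³, r⁴, r⁵, r⁶, r⁷, r⁸, r⁹, r¹⁰, r¹¹, r¹², r¹³, r¹⁴, r¹⁵, r¹⁶, r¹⁷, r¹⁸, r¹⁹, r²⁰, r²¹, r²²}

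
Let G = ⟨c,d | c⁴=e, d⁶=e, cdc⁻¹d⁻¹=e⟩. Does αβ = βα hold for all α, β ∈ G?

Each pair of generators commutes: c·d = cd = d·c. Since the generators pairwise commute, every element of G commutes with every other, so G is abelian.

Answer: Yes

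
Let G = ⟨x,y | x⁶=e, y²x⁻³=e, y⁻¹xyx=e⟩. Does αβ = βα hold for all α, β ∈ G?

x·y = xy but y·x = x²y⁻¹, so x·y ≠ y·x and G is not abelian.

Answer: No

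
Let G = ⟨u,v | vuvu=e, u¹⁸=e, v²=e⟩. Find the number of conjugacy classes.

The conjugacy classes (representative and size) are:
  [e] (size 1), [u] (size 2), [u²] (size 2), [u³] (size 2), [u¹⁴] (size 2), [u⁵] (size 2), [u¹²] (size 2), [u⁷] (size 2), [u¹⁰] (size 2), [u⁹] (size 1), [u¹⁰v] (size 9), [uv] (size 9).
Class equation: 1 + 2 + 2 + 2 + 2 + 2 + 2 + 2 + 2 + 1 + 9 + 9 = 36 = |G|. So G has 12 conjugacy classes.

Answer: 12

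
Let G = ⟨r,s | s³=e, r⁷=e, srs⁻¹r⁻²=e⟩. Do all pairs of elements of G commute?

r·s = rs but s·r = r²s, so r·s ≠ s·r and G is not abelian.

Answer: No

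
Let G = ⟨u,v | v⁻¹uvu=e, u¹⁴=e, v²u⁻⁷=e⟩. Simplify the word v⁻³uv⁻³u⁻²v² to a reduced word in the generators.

Multiply left to right, reducing at each step:
  v · u = u⁶v⁻¹
  (u⁶v⁻¹) · v⁻³ = u⁶
  (u⁶) · u⁻² = u⁴
  (u⁴) · v² = u¹¹

Answer: u¹¹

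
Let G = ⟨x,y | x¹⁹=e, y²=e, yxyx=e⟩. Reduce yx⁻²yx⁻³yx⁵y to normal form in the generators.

Multiply left to right, reducing at each step:
  y · x⁻² = x²y
  (x²y) · y = x²
  (x²) · x⁻³ = x¹⁸
  (x¹⁸) · y = x¹⁸y
  (x¹⁸y) · x⁵ = x¹³y
  (x¹³y) · y = x¹³

Answer: x¹³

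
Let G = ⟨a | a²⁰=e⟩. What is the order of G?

G is generated by a single element, so G is cyclic. The relator gives a²⁰ = e and no smaller power is forced to be e, so the 20 powers {a, e, a², a³, a⁴, a⁵, a⁶, a⁷, a⁸, a⁹, a¹², a¹³, a¹¹, a¹⁰, a¹⁴, a¹⁵, a¹⁶, a¹⁷, a¹⁸, a¹⁹} are distinct. Hence |G| = 20.

Answer: 20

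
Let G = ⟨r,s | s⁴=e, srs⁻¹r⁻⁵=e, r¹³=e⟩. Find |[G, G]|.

G' = [G, G] is generated by all commutators. The generator-pair commutators are: [r, s] = r⁹.
The subgroup they normally generate is {e, r, r², r³, r⁴, r⁵, r⁶, r⁷, r⁸, r⁹, r¹⁰, r¹¹, r¹²}, of order 13.
Check: |G/G'| = 52/13 = 4 is the order of the abelianisation.

Answer: 13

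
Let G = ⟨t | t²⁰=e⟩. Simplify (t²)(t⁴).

Compute (t²) · (t⁴) by multiplying left to right and reducing via the relations at each step:
  (t²) · t⁴ = t⁶

Answer: t⁶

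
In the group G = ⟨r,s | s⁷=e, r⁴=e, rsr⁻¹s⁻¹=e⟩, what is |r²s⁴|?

Compute successive powers until reaching e:
  (r²s⁴)¹ = r²s⁴, (r²s⁴)² = s, (r²s⁴)³ = r²s⁵, (r²s⁴)⁴ = s², (r²s⁴)⁵ = r²s⁶, (r²s⁴)⁶ = s³, (r²s⁴)⁷ = r², (r²s⁴)⁸ = s⁴, (r²s⁴)⁹ = r²s, (r²s⁴)¹⁰ = s⁵, (r²s⁴)¹¹ = r²s², (r²s⁴)¹² = s⁶, (r²s⁴)¹³ = r²s³, (r²s⁴)¹⁴ = e.
The smallest positive k with (r²s⁴)ᵏ = e is 14.

Answer: 14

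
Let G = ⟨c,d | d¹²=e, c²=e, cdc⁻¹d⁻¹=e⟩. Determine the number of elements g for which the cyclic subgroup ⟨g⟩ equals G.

⟨g⟩ = G would require ord(g) = |G| = 24, but the maximum element order in G is 12 < 24. So G is not cyclic and no single element generates it: the count is 0.

Answer: 0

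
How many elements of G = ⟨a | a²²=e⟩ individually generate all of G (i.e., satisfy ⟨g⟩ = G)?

G is cyclic of order 22. An element generates G iff its order is 22, and a cyclic group of order 22 has exactly φ(22) = 10 such elements.

Answer: 10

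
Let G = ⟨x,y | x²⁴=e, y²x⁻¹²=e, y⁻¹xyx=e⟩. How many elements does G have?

Enumerate words in the generators, reducing via the relations: the distinct elements are
  {e, x, y, xy, x², x³, x⁴, x⁵, x⁶, x⁷, x⁸, x⁹, x²y, x²², x²³, x²¹, x²⁰, x³y, x¹², x¹³, x¹¹, x¹⁰, x¹⁴, x¹⁵, x¹⁶, x¹⁷, x¹⁸, x¹⁹, x⁴y, x⁵y, x⁶y, x⁷y, x⁸y, x⁹y, y⁻¹, xy⁻¹, x¹¹y, x¹⁰y, x²y⁻¹, x³y⁻¹, x⁴y⁻¹, x⁵y⁻¹, x⁶y⁻¹, x⁷y⁻¹, x⁸y⁻¹, x⁹y⁻¹, x¹¹y⁻¹, x¹⁰y⁻¹}.
No further products give new elements, so |G| = 48.

Answer: 48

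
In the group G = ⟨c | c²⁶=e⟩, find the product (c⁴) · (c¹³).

Compute (c⁴) · (c¹³) by multiplying left to right and reducing via the relations at each step:
  (c⁴) · c¹³ = c¹⁷

Answer: c¹⁷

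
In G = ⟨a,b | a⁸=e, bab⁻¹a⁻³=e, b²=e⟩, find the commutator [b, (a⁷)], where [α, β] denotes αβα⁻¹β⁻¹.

[b, (a⁷)] = b·(a⁷)·b⁻¹·(a⁷)⁻¹.
  b · (a⁷) = a⁵b
  (a⁵b) · b = a⁵
  (a⁵) · a = a⁶

Answer: a⁶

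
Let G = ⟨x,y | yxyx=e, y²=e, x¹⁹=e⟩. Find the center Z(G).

An element z ∈ Z(G) iff z commutes with every generator.
For example e is central: e·x = x = x·e; e·y = y = y·e.
Whereas x ∉ Z(G) since x·y = xy ≠ x¹⁸y = y·x.
Checking each of the 38 elements this way gives Z(G) = {e}, of order 1.

Answer: {e}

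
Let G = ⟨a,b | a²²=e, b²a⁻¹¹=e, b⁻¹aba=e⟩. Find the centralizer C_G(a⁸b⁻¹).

⟨a⁸b⁻¹⟩ ⊆ C_G(a⁸b⁻¹) since powers of a⁸b⁻¹ commute with a⁸b⁻¹; so |C_G(a⁸b⁻¹)| ≥ |⟨a⁸b⁻¹⟩| = 4.
By orbit–stabilizer, |C_G(a⁸b⁻¹)| = |G| / |conj. class of a⁸b⁻¹| = 44 / 11 = 4.
The 4 elements commuting with a⁸b⁻¹ are {e, a¹¹, a⁸b, a⁸b⁻¹}.

Answer: {e, a¹¹, a⁸b, a⁸b⁻¹}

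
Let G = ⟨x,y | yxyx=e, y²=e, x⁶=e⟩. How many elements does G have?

Enumerate words in the generators, reducing via the relations: the distinct elements are
  {e, x, y, xy, x², x³, x⁴, x⁵, x²y, x³y, x⁴y, x⁵y}.
No further products give new elements, so |G| = 12.

Answer: 12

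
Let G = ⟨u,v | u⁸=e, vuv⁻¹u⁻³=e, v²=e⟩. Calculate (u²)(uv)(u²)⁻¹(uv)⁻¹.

[(u²), (uv)] = (u²)·(uv)·(u²)⁻¹·(uv)⁻¹.
  (u²) · (uv) = u³v
  (u³v) · (u⁶) = u⁵v
  (u⁵v) · (u⁵v) = u⁴

Answer: u⁴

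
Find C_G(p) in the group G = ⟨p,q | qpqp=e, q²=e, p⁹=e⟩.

⟨p⟩ ⊆ C_G(p) since powers of p commute with p; so |C_G(p)| ≥ |⟨p⟩| = 9.
By orbit–stabilizer, |C_G(p)| = |G| / |conj. class of p| = 18 / 2 = 9.
The 9 elements commuting with p are {e, p, p², p³, p⁴, p⁵, p⁶, p⁷, p⁸}.

Answer: {e, p, p², p³, p⁴, p⁵, p⁶, p⁷, p⁸}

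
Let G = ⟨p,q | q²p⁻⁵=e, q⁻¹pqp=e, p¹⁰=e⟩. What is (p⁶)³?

Compute successive powers of (p⁶), reducing at each step:
  (p⁶)²: (p⁶) · p⁶ = p²
  (p⁶)³: (p²) · p⁶ = p⁸

Answer: p⁸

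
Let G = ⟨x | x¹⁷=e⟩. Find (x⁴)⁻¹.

The order of (x⁴) is 17 (smallest k with (x⁴)ᵏ = e), so (x⁴)⁻¹ = (x⁴)¹⁶ = x¹³.
Check: (x⁴) · (x¹³) → (x⁴) · x¹³ = e, giving e as required.

Answer: x¹³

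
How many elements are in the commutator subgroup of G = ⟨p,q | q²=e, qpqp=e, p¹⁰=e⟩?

G' = [G, G] is generated by all commutators. The generator-pair commutators are: [p, q] = p².
The subgroup they normally generate is {e, p², p⁴, p⁶, p⁸}, of order 5.
Check: |G/G'| = 20/5 = 4 is the order of the abelianisation.

Answer: 5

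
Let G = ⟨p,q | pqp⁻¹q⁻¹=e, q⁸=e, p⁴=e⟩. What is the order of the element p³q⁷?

Compute successive powers until reaching e:
  (p³q⁷)¹ = p³q⁷, (p³q⁷)² = p²q⁶, (p³q⁷)³ = pq⁵, (p³q⁷)⁴ = q⁴, (p³q⁷)⁵ = p³q³, (p³q⁷)⁶ = p²q², (p³q⁷)⁷ = pq, (p³q⁷)⁸ = e.
The smallest positive k with (p³q⁷)ᵏ = e is 8.

Answer: 8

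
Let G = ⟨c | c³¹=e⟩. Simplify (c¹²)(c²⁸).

Compute (c¹²) · (c²⁸) by multiplying left to right and reducing via the relations at each step:
  (c¹²) · c²⁸ = c⁹

Answer: c⁹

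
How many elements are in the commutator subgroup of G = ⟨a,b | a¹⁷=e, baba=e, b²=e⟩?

G' = [G, G] is generated by all commutators. The generator-pair commutators are: [a, b] = a².
The subgroup they normally generate is {e, a, a², a³, a⁴, a⁵, a⁶, a⁷, a⁸, a⁹, a¹⁰, a¹¹, a¹², a¹³, a¹⁴, a¹⁵, a¹⁶}, of order 17.
Check: |G/G'| = 34/17 = 2 is the order of the abelianisation.

Answer: 17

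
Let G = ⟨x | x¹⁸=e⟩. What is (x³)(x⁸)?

Compute (x³) · (x⁸) by multiplying left to right and reducing via the relations at each step:
  (x³) · x⁸ = x¹¹

Answer: x¹¹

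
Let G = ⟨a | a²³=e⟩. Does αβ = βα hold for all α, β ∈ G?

G has a single generator, so G is cyclic and hence abelian.

Answer: Yes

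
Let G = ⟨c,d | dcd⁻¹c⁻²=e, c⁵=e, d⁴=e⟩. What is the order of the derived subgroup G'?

G' = [G, G] is generated by all commutators. The generator-pair commutators are: [c, d] = c⁴.
The subgroup they normally generate is {e, c, c², c³, c⁴}, of order 5.
Check: |G/G'| = 20/5 = 4 is the order of the abelianisation.

Answer: 5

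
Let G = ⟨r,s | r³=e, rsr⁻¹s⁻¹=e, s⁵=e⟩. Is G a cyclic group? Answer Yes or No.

|G| = 15. The element rs has order 15 (its powers give 15 distinct elements), so ⟨rs⟩ = G and G is cyclic.

Answer: Yes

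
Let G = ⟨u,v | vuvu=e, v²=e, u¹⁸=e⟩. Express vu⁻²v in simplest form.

Multiply left to right, reducing at each step:
  v · u⁻² = u²v
  (u²v) · v = u²

Answer: u²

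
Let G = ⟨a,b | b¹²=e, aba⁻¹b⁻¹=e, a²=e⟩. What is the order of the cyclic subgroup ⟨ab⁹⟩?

|⟨ab⁹⟩| equals the order of ab⁹. Compute successive powers until reaching e:
  (ab⁹)¹ = ab⁹, (ab⁹)² = b⁶, (ab⁹)³ = ab³, (ab⁹)⁴ = e.
The smallest positive k with (ab⁹)ᵏ = e is 4, so |⟨ab⁹⟩| = 4.

Answer: 4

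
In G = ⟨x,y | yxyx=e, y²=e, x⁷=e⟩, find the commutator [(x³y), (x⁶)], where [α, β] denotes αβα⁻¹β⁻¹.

[(x³y), (x⁶)] = (x³y)·(x⁶)·(x³y)⁻¹·(x⁶)⁻¹.
  (x³y) · (x⁶) = x⁴y
  (x⁴y) · (x³y) = x
  x · x = x²

Answer: x²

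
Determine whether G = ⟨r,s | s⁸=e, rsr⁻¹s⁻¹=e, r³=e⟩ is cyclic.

|G| = 24. The element rs has order 24 (its powers give 24 distinct elements), so ⟨rs⟩ = G and G is cyclic.

Answer: Yes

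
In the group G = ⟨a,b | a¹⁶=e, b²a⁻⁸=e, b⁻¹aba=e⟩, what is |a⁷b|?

Compute successive powers until reaching e:
  (a⁷b)¹ = a⁷b, (a⁷b)² = a⁸, (a⁷b)³ = a⁷b⁻¹, (a⁷b)⁴ = e.
The smallest positive k with (a⁷b)ᵏ = e is 4.

Answer: 4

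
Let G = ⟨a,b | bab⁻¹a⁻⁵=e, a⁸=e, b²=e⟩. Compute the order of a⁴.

Compute successive powers until reaching e:
  (a⁴)¹ = a⁴, (a⁴)² = e.
The smallest positive k with (a⁴)ᵏ = e is 2.

Answer: 2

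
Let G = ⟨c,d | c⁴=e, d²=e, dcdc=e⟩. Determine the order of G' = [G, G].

G' = [G, G] is generated by all commutators. The generator-pair commutators are: [c, d] = c².
The subgroup they normally generate is {e, c²}, of order 2.
Check: |G/G'| = 8/2 = 4 is the order of the abelianisation.

Answer: 2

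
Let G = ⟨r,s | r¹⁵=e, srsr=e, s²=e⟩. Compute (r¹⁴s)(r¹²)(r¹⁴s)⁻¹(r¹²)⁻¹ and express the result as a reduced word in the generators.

[(r¹⁴s), (r¹²)] = (r¹⁴s)·(r¹²)·(r¹⁴s)⁻¹·(r¹²)⁻¹.
  (r¹⁴s) · (r¹²) = r²s
  (r²s) · (r¹⁴s) = r³
  (r³) · (r³) = r⁶

Answer: r⁶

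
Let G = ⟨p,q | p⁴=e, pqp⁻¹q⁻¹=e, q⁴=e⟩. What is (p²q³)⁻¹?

The order of (p²q³) is 4 (smallest k with (p²q³)ᵏ = e), so (p²q³)⁻¹ = (p²q³)³ = p²q.
Check: (p²q³) · (p²q) → (p²q³) · p² = q³;   (q³) · q = e, giving e as required.

Answer: p²q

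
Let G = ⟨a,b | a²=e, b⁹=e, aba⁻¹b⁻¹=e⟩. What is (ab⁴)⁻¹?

The order of (ab⁴) is 18 (smallest k with (ab⁴)ᵏ = e), so (ab⁴)⁻¹ = (ab⁴)¹⁷ = ab⁵.
Check: (ab⁴) · (ab⁵) → (ab⁴) · a = b⁴;   (b⁴) · b⁵ = e, giving e as required.

Answer: ab⁵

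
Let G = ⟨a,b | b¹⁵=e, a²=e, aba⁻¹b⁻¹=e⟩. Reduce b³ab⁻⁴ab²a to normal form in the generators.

Multiply left to right, reducing at each step:
  (b³) · a = ab³
  (ab³) · b⁻⁴ = ab¹⁴
  (ab¹⁴) · a = b¹⁴
  (b¹⁴) · b² = b
  b · a = ab

Answer: ab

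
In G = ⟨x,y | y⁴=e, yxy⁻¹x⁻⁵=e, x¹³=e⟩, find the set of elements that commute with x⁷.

⟨x⁷⟩ ⊆ C_G(x⁷) since powers of x⁷ commute with x⁷; so |C_G(x⁷)| ≥ |⟨x⁷⟩| = 13.
By orbit–stabilizer, |C_G(x⁷)| = |G| / |conj. class of x⁷| = 52 / 4 = 13.
The 13 elements commuting with x⁷ are {e, x, x², x³, x⁴, x⁵, x⁶, x⁷, x⁸, x⁹, x¹⁰, x¹¹, x¹²}.

Answer: {e, x, x², x³, x⁴, x⁵, x⁶, x⁷, x⁸, x⁹, x¹⁰, x¹¹, x¹²}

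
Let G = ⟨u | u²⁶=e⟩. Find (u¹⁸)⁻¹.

The order of (u¹⁸) is 13 (smallest k with (u¹⁸)ᵏ = e), so (u¹⁸)⁻¹ = (u¹⁸)¹² = u⁸.
Check: (u¹⁸) · (u⁸) → (u¹⁸) · u⁸ = e, giving e as required.

Answer: u⁸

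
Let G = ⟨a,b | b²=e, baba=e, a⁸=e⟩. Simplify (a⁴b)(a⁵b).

Compute (a⁴b) · (a⁵b) by multiplying left to right and reducing via the relations at each step:
  (a⁴b) · a⁵ = a⁷b
  (a⁷b) · b = a⁷

Answer: a⁷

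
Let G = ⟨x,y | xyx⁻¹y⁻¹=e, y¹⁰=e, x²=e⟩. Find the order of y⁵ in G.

Compute successive powers until reaching e:
  (y⁵)¹ = y⁵, (y⁵)² = e.
The smallest positive k with (y⁵)ᵏ = e is 2.

Answer: 2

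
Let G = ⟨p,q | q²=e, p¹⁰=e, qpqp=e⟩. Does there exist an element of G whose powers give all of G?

Every cyclic group is abelian. But p·q = pq while q·p = p⁹q, so p·q ≠ q·p and G is not abelian. Hence G is not cyclic.

Answer: No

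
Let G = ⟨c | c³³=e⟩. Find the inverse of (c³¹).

The order of (c³¹) is 33 (smallest k with (c³¹)ᵏ = e), so (c³¹)⁻¹ = (c³¹)³² = c².
Check: (c³¹) · (c²) → (c³¹) · c² = e, giving e as required.

Answer: c²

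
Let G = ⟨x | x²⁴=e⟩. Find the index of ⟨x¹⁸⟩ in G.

First find ord(x¹⁸) by computing successive powers:
  (x¹⁸)¹ = x¹⁸, (x¹⁸)² = x¹², (x¹⁸)³ = x⁶, (x¹⁸)⁴ = e.
So |⟨x¹⁸⟩| = ord(x¹⁸) = 4. With |G| = 24, by Lagrange [G : ⟨x¹⁸⟩] = 24/4 = 6.

Answer: 6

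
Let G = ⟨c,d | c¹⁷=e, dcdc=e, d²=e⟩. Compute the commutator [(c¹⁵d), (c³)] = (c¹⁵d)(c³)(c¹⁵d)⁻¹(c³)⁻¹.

[(c¹⁵d), (c³)] = (c¹⁵d)·(c³)·(c¹⁵d)⁻¹·(c³)⁻¹.
  (c¹⁵d) · (c³) = c¹²d
  (c¹²d) · (c¹⁵d) = c¹⁴
  (c¹⁴) · (c¹⁴) = c¹¹

Answer: c¹¹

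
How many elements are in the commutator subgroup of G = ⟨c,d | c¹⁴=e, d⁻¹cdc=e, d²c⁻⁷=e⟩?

G' = [G, G] is generated by all commutators. The generator-pair commutators are: [c, d] = c².
The subgroup they normally generate is {e, c², c⁴, c⁶, c⁸, c¹⁰, c¹²}, of order 7.
Check: |G/G'| = 28/7 = 4 is the order of the abelianisation.

Answer: 7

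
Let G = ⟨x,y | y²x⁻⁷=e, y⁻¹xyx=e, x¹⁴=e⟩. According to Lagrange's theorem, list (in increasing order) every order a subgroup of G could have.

|G| = 28 = 2² · 7. By Lagrange's theorem the order of any subgroup divides 28; the divisors of 28 are 1, 2, 4, 7, 14, 28.

Answer: 1, 2, 4, 7, 14, 28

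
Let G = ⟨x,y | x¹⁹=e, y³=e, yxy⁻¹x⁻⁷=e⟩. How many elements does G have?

Enumerate words in the generators, reducing via the relations: the distinct elements are
  {e, x, y, xy, x², x³, x⁴, x⁵, x⁶, x⁷, x⁸, x⁹, y², xy², x²y, x³y, x¹², x¹³, x¹¹, x¹⁰, x¹⁴, x¹⁵, x¹⁶, x¹⁷, x¹⁸, x⁴y, x⁵y, x⁶y, x⁷y, x⁸y, x⁹y, x²y², x³y², x¹²y, x¹³y, x¹¹y, x¹⁰y, x¹⁴y, x¹⁵y, x¹⁶y, x¹⁷y, x¹⁸y, x⁴y², x⁵y², x⁶y², x⁷y², x⁸y², x⁹y², x¹²y², x¹³y², x¹¹y², x¹⁰y², x¹⁴y², x¹⁵y², x¹⁶y², x¹⁷y², x¹⁸y²}.
No further products give new elements, so |G| = 57.

Answer: 57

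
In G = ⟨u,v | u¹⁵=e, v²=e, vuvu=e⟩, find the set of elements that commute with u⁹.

⟨u⁹⟩ ⊆ C_G(u⁹) since powers of u⁹ commute with u⁹; so |C_G(u⁹)| ≥ |⟨u⁹⟩| = 5.
By orbit–stabilizer, |C_G(u⁹)| = |G| / |conj. class of u⁹| = 30 / 2 = 15.
The 15 elements commuting with u⁹ are {e, u, u², u³, u⁴, u⁵, u⁶, u⁷, u⁸, u⁹, u¹⁰, u¹¹, u¹², u¹³, u¹⁴}.

Answer: {e, u, u², u³, u⁴, u⁵, u⁶, u⁷, u⁸, u⁹, u¹⁰, u¹¹, u¹², u¹³, u¹⁴}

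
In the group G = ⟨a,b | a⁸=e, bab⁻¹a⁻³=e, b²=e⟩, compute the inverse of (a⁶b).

The order of (a⁶b) is 2 (smallest k with (a⁶b)ᵏ = e), so (a⁶b)⁻¹ = (a⁶b)¹ = a⁶b.
Check: (a⁶b) · (a⁶b) → (a⁶b) · a⁶ = b;   b · b = e, giving e as required.

Answer: a⁶b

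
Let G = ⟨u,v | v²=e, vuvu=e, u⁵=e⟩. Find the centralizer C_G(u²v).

⟨u²v⟩ ⊆ C_G(u²v) since powers of u²v commute with u²v; so |C_G(u²v)| ≥ |⟨u²v⟩| = 2.
By orbit–stabilizer, |C_G(u²v)| = |G| / |conj. class of u²v| = 10 / 5 = 2.
The 2 elements commuting with u²v are {e, u²v}.

Answer: {e, u²v}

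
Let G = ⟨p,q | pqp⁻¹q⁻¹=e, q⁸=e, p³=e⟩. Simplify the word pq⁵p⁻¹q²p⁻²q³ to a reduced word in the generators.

Multiply left to right, reducing at each step:
  p · q⁵ = pq⁵
  (pq⁵) · p⁻¹ = q⁵
  (q⁵) · q² = q⁷
  (q⁷) · p⁻² = pq⁷
  (pq⁷) · q³ = pq²

Answer: pq²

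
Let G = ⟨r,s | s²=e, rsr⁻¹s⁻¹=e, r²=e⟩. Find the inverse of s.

The order of s is 2 (smallest k with sᵏ = e), so s⁻¹ = s¹ = s.
Check: s · s → s · s = e, giving e as required.

Answer: s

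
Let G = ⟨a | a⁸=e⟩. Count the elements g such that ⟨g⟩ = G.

G is cyclic of order 8. An element generates G iff its order is 8, and a cyclic group of order 8 has exactly φ(8) = 4 such elements.

Answer: 4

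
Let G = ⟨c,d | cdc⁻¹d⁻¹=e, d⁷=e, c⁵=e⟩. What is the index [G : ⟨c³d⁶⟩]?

First find ord(c³d⁶) by computing successive powers:
  (c³d⁶)¹ = c³d⁶, (c³d⁶)² = cd⁵, (c³d⁶)³ = c⁴d⁴, (c³d⁶)⁴ = c²d³, (c³d⁶)⁵ = d², (c³d⁶)⁶ = c³d, (c³d⁶)⁷ = c, (c³d⁶)⁸ = c⁴d⁶, (c³d⁶)⁹ = c²d⁵, (c³d⁶)¹⁰ = d⁴, (c³d⁶)¹¹ = c³d³, (c³d⁶)¹² = cd², (c³d⁶)¹³ = c⁴d, (c³d⁶)¹⁴ = c², (c³d⁶)¹⁵ = d⁶, (c³d⁶)¹⁶ = c³d⁵, (c³d⁶)¹⁷ = cd⁴, (c³d⁶)¹⁸ = c⁴d³, (c³d⁶)¹⁹ = c²d², (c³d⁶)²⁰ = d, (c³d⁶)²¹ = c³, (c³d⁶)²² = cd⁶, (c³d⁶)²³ = c⁴d⁵, (c³d⁶)²⁴ = c²d⁴, (c³d⁶)²⁵ = d³, (c³d⁶)²⁶ = c³d², (c³d⁶)²⁷ = cd, (c³d⁶)²⁸ = c⁴, (c³d⁶)²⁹ = c²d⁶, (c³d⁶)³⁰ = d⁵, (c³d⁶)³¹ = c³d⁴, (c³d⁶)³² = cd³, (c³d⁶)³³ = c⁴d², (c³d⁶)³⁴ = c²d, (c³d⁶)³⁵ = e.
So |⟨c³d⁶⟩| = ord(c³d⁶) = 35. With |G| = 35, by Lagrange [G : ⟨c³d⁶⟩] = 35/35 = 1.

Answer: 1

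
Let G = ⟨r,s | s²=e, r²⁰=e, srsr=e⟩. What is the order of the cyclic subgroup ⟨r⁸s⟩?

|⟨r⁸s⟩| equals the order of r⁸s. Compute successive powers until reaching e:
  (r⁸s)¹ = r⁸s, (r⁸s)² = e.
The smallest positive k with (r⁸s)ᵏ = e is 2, so |⟨r⁸s⟩| = 2.

Answer: 2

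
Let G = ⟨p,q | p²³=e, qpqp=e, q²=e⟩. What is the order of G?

Enumerate words in the generators, reducing via the relations: the distinct elements are
  {e, p, q, pq, p², p³, p⁴, p⁵, p⁶, p⁷, p⁸, p⁹, p²q, p²², p²¹, p²⁰, p³q, p¹², p¹³, p¹¹, p¹⁰, p¹⁴, p¹⁵, p¹⁶, p¹⁷, p¹⁸, p¹⁹, p⁴q, p⁵q, p⁶q, p⁷q, p⁸q, p⁹q, p²²q, p²¹q, p²⁰q, p¹²q, p¹³q, p¹¹q, p¹⁰q, p¹⁴q, p¹⁵q, p¹⁶q, p¹⁷q, p¹⁸q, p¹⁹q}.
No further products give new elements, so |G| = 46.

Answer: 46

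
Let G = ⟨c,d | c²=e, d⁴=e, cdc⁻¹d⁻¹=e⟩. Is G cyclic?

|G| = 8, but the maximum element order in G is 4 < 8. No single element generates all of G, so G is not cyclic.

Answer: No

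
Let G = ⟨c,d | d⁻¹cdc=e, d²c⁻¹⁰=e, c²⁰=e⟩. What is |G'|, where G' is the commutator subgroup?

G' = [G, G] is generated by all commutators. The generator-pair commutators are: [c, d] = c².
The subgroup they normally generate is {e, c², c⁴, c⁶, c⁸, c¹⁰, c¹², c¹⁴, c¹⁶, c¹⁸}, of order 10.
Check: |G/G'| = 40/10 = 4 is the order of the abelianisation.

Answer: 10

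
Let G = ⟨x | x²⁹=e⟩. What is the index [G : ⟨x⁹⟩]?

First find ord(x⁹) by computing successive powers:
  (x⁹)¹ = x⁹, (x⁹)² = x¹⁸, (x⁹)³ = x²⁷, (x⁹)⁴ = x⁷, (x⁹)⁵ = x¹⁶, (x⁹)⁶ = x²⁵, (x⁹)⁷ = x⁵, (x⁹)⁸ = x¹⁴, (x⁹)⁹ = x²³, (x⁹)¹⁰ = x³, (x⁹)¹¹ = x¹², (x⁹)¹² = x²¹, (x⁹)¹³ = x, (x⁹)¹⁴ = x¹⁰, (x⁹)¹⁵ = x¹⁹, (x⁹)¹⁶ = x²⁸, (x⁹)¹⁷ = x⁸, (x⁹)¹⁸ = x¹⁷, (x⁹)¹⁹ = x²⁶, (x⁹)²⁰ = x⁶, (x⁹)²¹ = x¹⁵, (x⁹)²² = x²⁴, (x⁹)²³ = x⁴, (x⁹)²⁴ = x¹³, (x⁹)²⁵ = x²², (x⁹)²⁶ = x², (x⁹)²⁷ = x¹¹, (x⁹)²⁸ = x²⁰, (x⁹)²⁹ = e.
So |⟨x⁹⟩| = ord(x⁹) = 29. With |G| = 29, by Lagrange [G : ⟨x⁹⟩] = 29/29 = 1.

Answer: 1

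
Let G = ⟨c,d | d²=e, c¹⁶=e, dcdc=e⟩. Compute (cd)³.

Compute successive powers of (cd), reducing at each step:
  (cd)²: (cd) · c = d;   d · d = e
  (cd)³: e · c = c;   c · d = cd

Answer: cd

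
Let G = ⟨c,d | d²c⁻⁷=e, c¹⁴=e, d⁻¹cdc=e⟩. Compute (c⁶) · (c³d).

Compute (c⁶) · (c³d) by multiplying left to right and reducing via the relations at each step:
  (c⁶) · c³ = c⁹
  (c⁹) · d = c²d⁻¹

Answer: c²d⁻¹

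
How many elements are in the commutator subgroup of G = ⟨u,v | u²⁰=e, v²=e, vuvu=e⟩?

G' = [G, G] is generated by all commutators. The generator-pair commutators are: [u, v] = u².
The subgroup they normally generate is {e, u², u⁴, u⁶, u⁸, u¹⁰, u¹², u¹⁴, u¹⁶, u¹⁸}, of order 10.
Check: |G/G'| = 40/10 = 4 is the order of the abelianisation.

Answer: 10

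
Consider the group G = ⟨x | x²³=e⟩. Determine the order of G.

G is generated by a single element, so G is cyclic. The relator gives x²³ = e and no smaller power is forced to be e, so the 23 powers {e, x, x², x³, x⁴, x⁵, x⁶, x⁷, x⁸, x⁹, x²², x²¹, x²⁰, x¹², x¹³, x¹¹, x¹⁰, x¹⁴, x¹⁵, x¹⁶, x¹⁷, x¹⁸, x¹⁹} are distinct. Hence |G| = 23.

Answer: 23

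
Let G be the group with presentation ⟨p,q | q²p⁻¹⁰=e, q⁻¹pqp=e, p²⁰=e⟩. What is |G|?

Enumerate words in the generators, reducing via the relations: the distinct elements are
  {e, p, q, pq, p², p³, p⁴, p⁵, p⁶, p⁷, p⁸, p⁹, p²q, p³q, p¹², p¹³, p¹¹, p¹⁰, p¹⁴, p¹⁵, p¹⁶, p¹⁷, p¹⁸, p¹⁹, p⁴q, p⁵q, p⁶q, p⁷q, p⁸q, p⁹q, q⁻¹, pq⁻¹, p²q⁻¹, p³q⁻¹, p⁴q⁻¹, p⁵q⁻¹, p⁶q⁻¹, p⁷q⁻¹, p⁸q⁻¹, p⁹q⁻¹}.
No further products give new elements, so |G| = 40.

Answer: 40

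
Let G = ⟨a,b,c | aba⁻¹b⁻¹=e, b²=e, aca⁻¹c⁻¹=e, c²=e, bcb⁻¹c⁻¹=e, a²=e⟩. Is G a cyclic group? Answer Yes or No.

|G| = 8, but the maximum element order in G is 2 < 8. No single element generates all of G, so G is not cyclic.

Answer: No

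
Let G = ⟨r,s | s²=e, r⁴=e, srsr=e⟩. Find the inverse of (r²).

The order of (r²) is 2 (smallest k with (r²)ᵏ = e), so (r²)⁻¹ = (r²)¹ = r².
Check: (r²) · (r²) → (r²) · r² = e, giving e as required.

Answer: r²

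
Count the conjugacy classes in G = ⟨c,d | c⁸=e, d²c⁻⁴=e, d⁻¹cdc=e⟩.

The conjugacy classes (representative and size) are:
  [e] (size 1), [c⁷] (size 2), [c⁶] (size 2), [c³] (size 2), [c⁴] (size 1), [c²d⁻¹] (size 4), [c³d⁻¹] (size 4).
Class equation: 1 + 2 + 2 + 2 + 1 + 4 + 4 = 16 = |G|. So G has 7 conjugacy classes.

Answer: 7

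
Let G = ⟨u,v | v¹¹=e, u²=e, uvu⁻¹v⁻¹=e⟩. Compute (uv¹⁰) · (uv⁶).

Compute (uv¹⁰) · (uv⁶) by multiplying left to right and reducing via the relations at each step:
  (uv¹⁰) · u = v¹⁰
  (v¹⁰) · v⁶ = v⁵

Answer: v⁵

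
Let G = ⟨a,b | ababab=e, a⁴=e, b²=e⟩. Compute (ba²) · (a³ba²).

Compute (ba²) · (a³ba²) by multiplying left to right and reducing via the relations at each step:
  (ba²) · a³ = ba
  (ba) · b = a³ba³
  (a³ba³) · a² = a³ba

Answer: a³ba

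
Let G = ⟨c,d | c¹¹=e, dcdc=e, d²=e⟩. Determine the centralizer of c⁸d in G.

⟨c⁸d⟩ ⊆ C_G(c⁸d) since powers of c⁸d commute with c⁸d; so |C_G(c⁸d)| ≥ |⟨c⁸d⟩| = 2.
By orbit–stabilizer, |C_G(c⁸d)| = |G| / |conj. class of c⁸d| = 22 / 11 = 2.
The 2 elements commuting with c⁸d are {e, c⁸d}.

Answer: {e, c⁸d}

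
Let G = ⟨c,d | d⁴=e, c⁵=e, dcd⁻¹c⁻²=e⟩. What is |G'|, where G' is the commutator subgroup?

G' = [G, G] is generated by all commutators. The generator-pair commutators are: [c, d] = c⁴.
The subgroup they normally generate is {e, c, c², c³, c⁴}, of order 5.
Check: |G/G'| = 20/5 = 4 is the order of the abelianisation.

Answer: 5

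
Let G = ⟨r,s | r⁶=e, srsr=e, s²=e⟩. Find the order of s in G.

Compute successive powers until reaching e:
  s¹ = s, s² = e.
The smallest positive k with sᵏ = e is 2.

Answer: 2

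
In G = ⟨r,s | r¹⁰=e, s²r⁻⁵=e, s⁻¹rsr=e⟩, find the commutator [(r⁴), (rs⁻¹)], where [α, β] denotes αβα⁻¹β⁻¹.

[(r⁴), (rs⁻¹)] = (r⁴)·(rs⁻¹)·(r⁴)⁻¹·(rs⁻¹)⁻¹.
  (r⁴) · (rs⁻¹) = s
  s · (r⁶) = r⁴s
  (r⁴s) · (rs) = r⁸

Answer: r⁸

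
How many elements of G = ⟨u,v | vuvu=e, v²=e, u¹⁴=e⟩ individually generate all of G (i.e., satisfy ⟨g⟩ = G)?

⟨g⟩ = G would require ord(g) = |G| = 28, but the maximum element order in G is 14 < 28. So G is not cyclic and no single element generates it: the count is 0.

Answer: 0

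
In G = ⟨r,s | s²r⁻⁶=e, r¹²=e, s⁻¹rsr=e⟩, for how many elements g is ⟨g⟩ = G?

⟨g⟩ = G would require ord(g) = |G| = 24, but the maximum element order in G is 12 < 24. So G is not cyclic and no single element generates it: the count is 0.

Answer: 0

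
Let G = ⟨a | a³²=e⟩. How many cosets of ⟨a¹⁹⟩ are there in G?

First find ord(a¹⁹) by computing successive powers:
  (a¹⁹)¹ = a¹⁹, (a¹⁹)² = a⁶, (a¹⁹)³ = a²⁵, (a¹⁹)⁴ = a¹², (a¹⁹)⁵ = a³¹, (a¹⁹)⁶ = a¹⁸, (a¹⁹)⁷ = a⁵, (a¹⁹)⁸ = a²⁴, (a¹⁹)⁹ = a¹¹, (a¹⁹)¹⁰ = a³⁰, (a¹⁹)¹¹ = a¹⁷, (a¹⁹)¹² = a⁴, (a¹⁹)¹³ = a²³, (a¹⁹)¹⁴ = a¹⁰, (a¹⁹)¹⁵ = a²⁹, (a¹⁹)¹⁶ = a¹⁶, (a¹⁹)¹⁷ = a³, (a¹⁹)¹⁸ = a²², (a¹⁹)¹⁹ = a⁹, (a¹⁹)²⁰ = a²⁸, (a¹⁹)²¹ = a¹⁵, (a¹⁹)²² = a², (a¹⁹)²³ = a²¹, (a¹⁹)²⁴ = a⁸, (a¹⁹)²⁵ = a²⁷, (a¹⁹)²⁶ = a¹⁴, (a¹⁹)²⁷ = a, (a¹⁹)²⁸ = a²⁰, (a¹⁹)²⁹ = a⁷, (a¹⁹)³⁰ = a²⁶, (a¹⁹)³¹ = a¹³, (a¹⁹)³² = e.
So |⟨a¹⁹⟩| = ord(a¹⁹) = 32. With |G| = 32, by Lagrange [G : ⟨a¹⁹⟩] = 32/32 = 1.

Answer: 1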